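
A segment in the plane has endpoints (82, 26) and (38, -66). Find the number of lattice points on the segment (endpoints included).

5

The number of lattice points on a segment between lattice points is gcd(|Δx|,|Δy|) + 1 = gcd(44,92) + 1 = 4 + 1 = 5.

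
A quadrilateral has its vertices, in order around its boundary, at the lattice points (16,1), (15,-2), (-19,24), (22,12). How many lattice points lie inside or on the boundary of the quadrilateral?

329

Using the shoelace formula, 2A = |[16·(-2) − 15·1] + [15·24 − (-19)·(-2)] + [(-19)·12 − 22·24] + [22·1 − 16·12]| = 651, so the area is 651/2.
Along each edge there are gcd(|Δx|,|Δy|)+1 lattice points, so counting each shared vertex once the boundary has gcd(1,3) + gcd(34,26) + gcd(41,12) + gcd(6,11) = 1+2+1+1 = 5.
Pick's theorem gives I = A − B/2 + 1 = 651/2 − 5/2 + 1 = 324, so the closed region contains I + B = 324 + 5 = 329 lattice points.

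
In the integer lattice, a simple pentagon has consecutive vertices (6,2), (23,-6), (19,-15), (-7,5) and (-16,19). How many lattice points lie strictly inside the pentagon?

259

By the shoelace formula, twice the signed area is |[6·(-6) − 23·2] + [23·(-15) − 19·(-6)] + [19·5 − (-7)·(-15)] + [(-7)·19 − (-16)·5] + [(-16)·2 − 6·19]| = 522, so the area is 261.
Summing gcd(|Δx|,|Δy|) over the edges gives the boundary count: gcd(17,8) + gcd(4,9) + gcd(26,20) + gcd(9,14) + gcd(22,17) = 1+1+2+1+1 = 6.
Pick's theorem gives I = A − B/2 + 1 = 261 − 6/2 + 1 = 259.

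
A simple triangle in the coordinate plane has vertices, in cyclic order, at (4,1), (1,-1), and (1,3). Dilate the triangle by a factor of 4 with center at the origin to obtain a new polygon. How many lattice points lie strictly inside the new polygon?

The shoelace formula gives twice the area as |(4·(-1) − 1·1) + (1·3 − 1·(-1)) + (1·1 − 4·3)| = 12, so the area is 6.
The number of boundary lattice points is Σ gcd(|Δx|,|Δy|) = gcd(3,2) + gcd(0,4) + gcd(3,2) = 1+4+1 = 6.
Scaling by 4 multiplies the area by 4² = 16 (so the new area is 96) and multiplies the boundary lattice-point count by 4, giving 24.
By Pick's theorem, the interior count of the dilated polygon is 96 − 24/2 + 1 = 85.

85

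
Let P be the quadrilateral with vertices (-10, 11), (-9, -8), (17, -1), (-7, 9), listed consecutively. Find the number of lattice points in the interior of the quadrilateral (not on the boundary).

240

Using the shoelace formula, 2A = |[(-10)·(-8) − (-9)·11] + [(-9)·(-1) − 17·(-8)] + [17·9 − (-7)·(-1)] + [(-7)·11 − (-10)·9]| = 483, so the area is 241.5.
Summing gcd(|Δx|,|Δy|) over the edges gives the boundary count: gcd(1,19) + gcd(26,7) + gcd(24,10) + gcd(3,2) = 1+1+2+1 = 5.
By Pick's theorem A = I + B/2 − 1, so I = 241.5 − 5/2 + 1 = 240.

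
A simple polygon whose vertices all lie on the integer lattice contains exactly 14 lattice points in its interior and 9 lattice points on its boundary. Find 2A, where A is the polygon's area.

35

By Pick's theorem, A = I + B/2 − 1 = 14 + 9/2 − 1 = 35/2.
Hence 2A = 35.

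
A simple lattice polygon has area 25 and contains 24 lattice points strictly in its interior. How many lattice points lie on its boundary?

Pick's theorem gives A = I + B/2 − 1, so B = 2(A − I + 1) = 2(25 − 24 + 1) = 4.

4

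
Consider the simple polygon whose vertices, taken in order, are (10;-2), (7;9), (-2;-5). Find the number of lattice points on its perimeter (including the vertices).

Along each edge there are gcd(|Δx|,|Δy|)+1 lattice points, so counting each shared vertex once the boundary has gcd(3,11) + gcd(9,14) + gcd(12,3) = 1+1+3 = 5.

5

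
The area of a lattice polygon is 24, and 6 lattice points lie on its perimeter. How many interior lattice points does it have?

Pick's theorem A = I + B/2 − 1 rearranges to I = A − B/2 + 1 = 24 − 6/2 + 1 = 22.

22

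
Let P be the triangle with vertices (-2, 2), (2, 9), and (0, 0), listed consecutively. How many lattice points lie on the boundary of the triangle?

The number of boundary lattice points is Σ gcd(|Δx|,|Δy|) = gcd(4,7) + gcd(2,9) + gcd(2,2) = 1+1+2 = 4.

4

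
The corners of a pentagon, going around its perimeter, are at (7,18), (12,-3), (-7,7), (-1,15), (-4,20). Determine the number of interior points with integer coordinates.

220

By the shoelace formula, twice the signed area is |[7·(-3) − 12·18] + [12·7 − (-7)·(-3)] + [(-7)·15 − (-1)·7] + [(-1)·20 − (-4)·15] + [(-4)·18 − 7·20]| = 444, so the area is 222.
Summing gcd(|Δx|,|Δy|) over the edges gives the boundary count: gcd(5,21) + gcd(19,10) + gcd(6,8) + gcd(3,5) + gcd(11,2) = 1+1+2+1+1 = 6.
Pick's theorem gives I = A − B/2 + 1 = 222 − 6/2 + 1 = 220.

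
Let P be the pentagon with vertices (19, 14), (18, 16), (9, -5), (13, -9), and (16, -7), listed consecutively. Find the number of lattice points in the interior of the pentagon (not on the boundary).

Using the shoelace formula, 2A = |[19·16 − 18·14] + [18·(-5) − 9·16] + [9·(-9) − 13·(-5)] + [13·(-7) − 16·(-9)] + [16·14 − 19·(-7)]| = 212, so the area is 106.
Along each edge there are gcd(|Δx|,|Δy|)+1 lattice points, so counting each shared vertex once the boundary has gcd(1,2) + gcd(9,21) + gcd(4,4) + gcd(3,2) + gcd(3,21) = 1+3+4+1+3 = 12.
By Pick's theorem A = I + B/2 − 1, so I = 106 − 12/2 + 1 = 101.

101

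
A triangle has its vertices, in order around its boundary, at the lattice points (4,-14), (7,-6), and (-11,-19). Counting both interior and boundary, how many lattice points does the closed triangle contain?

The shoelace formula gives twice the area as |(4·(-6) − 7·(-14)) + (7·(-19) − (-11)·(-6)) + ((-11)·(-14) − 4·(-19))| = 105, so the area is 105/2.
The number of boundary lattice points is Σ gcd(|Δx|,|Δy|) = gcd(3,8) + gcd(18,13) + gcd(15,5) = 1+1+5 = 7.
Pick's theorem gives I = A − B/2 + 1 = 105/2 − 7/2 + 1 = 50, so the closed region contains I + B = 50 + 7 = 57 lattice points.

57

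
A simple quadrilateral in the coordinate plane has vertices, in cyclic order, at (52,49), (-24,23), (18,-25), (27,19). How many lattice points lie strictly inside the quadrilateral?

1949

By the shoelace formula, twice the signed area is |(52·23 − (-24)·49) + ((-24)·(-25) − 18·23) + (18·19 − 27·(-25)) + (27·49 − 52·19)| = 3910, so the area is 1955.
Along each edge there are gcd(|Δx|,|Δy|)+1 lattice points, so counting each shared vertex once the boundary has gcd(76,26) + gcd(42,48) + gcd(9,44) + gcd(25,30) = 2+6+1+5 = 14.
Pick's theorem gives I = A − B/2 + 1 = 1955 − 14/2 + 1 = 1949.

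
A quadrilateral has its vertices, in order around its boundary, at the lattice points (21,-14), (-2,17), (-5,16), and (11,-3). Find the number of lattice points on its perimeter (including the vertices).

4

Along each edge there are gcd(|Δx|,|Δy|)+1 lattice points, so counting each shared vertex once the boundary has gcd(23,31) + gcd(3,1) + gcd(16,19) + gcd(10,11) = 1+1+1+1 = 4.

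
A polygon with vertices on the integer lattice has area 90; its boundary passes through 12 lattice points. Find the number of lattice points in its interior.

From Pick's theorem, I = A − B/2 + 1 = 90 − 12/2 + 1 = 85.

85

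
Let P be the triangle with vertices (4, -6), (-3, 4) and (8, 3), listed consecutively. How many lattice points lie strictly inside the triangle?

Using the shoelace formula, 2A = |[4·4 − (-3)·(-6)] + [(-3)·3 − 8·4] + [8·(-6) − 4·3]| = 103, so the area is 51.5.
Summing gcd(|Δx|,|Δy|) over the edges gives the boundary count: gcd(7,10) + gcd(11,1) + gcd(4,9) = 1+1+1 = 3.
By Pick's theorem A = I + B/2 − 1, so I = 51.5 − 3/2 + 1 = 51.

51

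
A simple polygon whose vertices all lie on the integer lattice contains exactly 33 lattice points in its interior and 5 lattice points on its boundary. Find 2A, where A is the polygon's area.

69

Pick's theorem states A = I + B/2 − 1, so A = 33 + 5/2 − 1 = 69/2.
Hence 2A = 69.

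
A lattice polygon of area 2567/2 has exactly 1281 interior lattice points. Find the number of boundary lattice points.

Pick's theorem gives A = I + B/2 − 1, so B = 2(A − I + 1) = 2(2567/2 − 1281 + 1) = 7.

7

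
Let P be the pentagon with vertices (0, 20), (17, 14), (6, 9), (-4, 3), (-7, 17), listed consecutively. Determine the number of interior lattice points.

200

The shoelace formula gives twice the area as |(0·14 − 17·20) + (17·9 − 6·14) + (6·3 − (-4)·9) + ((-4)·17 − (-7)·3) + ((-7)·20 − 0·17)| = 404, so the area is 202.
Summing gcd(|Δx|,|Δy|) over the edges gives the boundary count: gcd(17,6) + gcd(11,5) + gcd(10,6) + gcd(3,14) + gcd(7,3) = 1+1+2+1+1 = 6.
Pick's theorem gives I = A − B/2 + 1 = 202 − 6/2 + 1 = 200.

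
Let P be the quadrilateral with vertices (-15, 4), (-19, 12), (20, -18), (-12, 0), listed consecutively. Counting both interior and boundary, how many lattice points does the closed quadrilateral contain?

By the shoelace formula, twice the signed area is |((-15)·12 − (-19)·4) + ((-19)·(-18) − 20·12) + (20·0 − (-12)·(-18)) + ((-12)·4 − (-15)·0)| = 266, so the area is 133.
Summing gcd(|Δx|,|Δy|) over the edges gives the boundary count: gcd(4,8) + gcd(39,30) + gcd(32,18) + gcd(3,4) = 4+3+2+1 = 10.
Pick's theorem gives I = A − B/2 + 1 = 133 − 10/2 + 1 = 129, so the closed region contains I + B = 129 + 10 = 139 lattice points.

139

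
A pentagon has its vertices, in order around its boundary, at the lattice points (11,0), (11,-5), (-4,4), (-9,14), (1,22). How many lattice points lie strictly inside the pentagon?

By the shoelace formula, twice the signed area is |[11·(-5) − 11·0] + [11·4 − (-4)·(-5)] + [(-4)·14 − (-9)·4] + [(-9)·22 − 1·14] + [1·0 − 11·22]| = 505, so the area is 252.5.
The number of boundary lattice points is Σ gcd(|Δx|,|Δy|) = gcd(0,5) + gcd(15,9) + gcd(5,10) + gcd(10,8) + gcd(10,22) = 5+3+5+2+2 = 17.
Pick's theorem gives I = A − B/2 + 1 = 252.5 − 17/2 + 1 = 245.

245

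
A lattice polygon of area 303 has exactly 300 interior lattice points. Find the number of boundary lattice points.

8

Pick's theorem gives A = I + B/2 − 1, so B = 2(A − I + 1) = 2(303 − 300 + 1) = 8.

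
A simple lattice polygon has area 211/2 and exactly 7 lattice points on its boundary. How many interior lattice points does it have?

From Pick's theorem, I = A − B/2 + 1 = 211/2 − 7/2 + 1 = 103.

103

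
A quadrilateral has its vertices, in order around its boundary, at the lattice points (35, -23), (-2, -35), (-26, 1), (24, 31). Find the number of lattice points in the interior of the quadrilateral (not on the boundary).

2314

Using the shoelace formula, 2A = |[35·(-35) − (-2)·(-23)] + [(-2)·1 − (-26)·(-35)] + [(-26)·31 − 24·1] + [24·(-23) − 35·31]| = 4650, so the area is 2325.
Along each edge there are gcd(|Δx|,|Δy|)+1 lattice points, so counting each shared vertex once the boundary has gcd(37,12) + gcd(24,36) + gcd(50,30) + gcd(11,54) = 1+12+10+1 = 24.
By Pick's theorem A = I + B/2 − 1, so I = 2325 − 24/2 + 1 = 2314.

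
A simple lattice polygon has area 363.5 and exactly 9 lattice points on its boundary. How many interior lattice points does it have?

Pick's theorem A = I + B/2 − 1 rearranges to I = A − B/2 + 1 = 363.5 − 9/2 + 1 = 360.

360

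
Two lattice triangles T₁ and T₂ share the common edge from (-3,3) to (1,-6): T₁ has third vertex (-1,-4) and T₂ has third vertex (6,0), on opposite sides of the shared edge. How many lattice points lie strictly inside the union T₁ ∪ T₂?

The union is the simple quadrilateral with vertices (-3,3), (-1,-4), (1,-6), (6,0) in order.
The shoelace formula gives twice the area as |((-3)·(-4) − (-1)·3) + ((-1)·(-6) − 1·(-4)) + (1·0 − 6·(-6)) + (6·3 − (-3)·0)| = 79, so the area is 79/2.
The number of boundary lattice points is Σ gcd(|Δx|,|Δy|) = gcd(2,7) + gcd(2,2) + gcd(5,6) + gcd(9,3) = 1+2+1+3 = 7.
By Pick's theorem I = A − B/2 + 1 = 79/2 − 7/2 + 1 = 37.

37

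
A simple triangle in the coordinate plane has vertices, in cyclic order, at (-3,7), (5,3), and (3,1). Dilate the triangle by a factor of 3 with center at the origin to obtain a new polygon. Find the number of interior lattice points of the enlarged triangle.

91

By the shoelace formula, twice the signed area is |((-3)·3 − 5·7) + (5·1 − 3·3) + (3·7 − (-3)·1)| = 24, so the area is 12.
Summing gcd(|Δx|,|Δy|) over the edges gives the boundary count: gcd(8,4) + gcd(2,2) + gcd(6,6) = 4+2+6 = 12.
Scaling by 3 multiplies the area by 3² = 9 (so the new area is 108) and multiplies the boundary lattice-point count by 3, giving 36.
By Pick's theorem, the interior count of the dilated polygon is 108 − 36/2 + 1 = 91.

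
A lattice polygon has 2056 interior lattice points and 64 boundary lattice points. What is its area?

2087

Pick's theorem states A = I + B/2 − 1, so A = 2056 + 64/2 − 1 = 2087.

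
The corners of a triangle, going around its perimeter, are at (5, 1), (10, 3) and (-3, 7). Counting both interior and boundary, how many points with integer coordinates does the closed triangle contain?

26

The shoelace formula gives twice the area as |(5·3 − 10·1) + (10·7 − (-3)·3) + ((-3)·1 − 5·7)| = 46, so the area is 23.
Summing gcd(|Δx|,|Δy|) over the edges gives the boundary count: gcd(5,2) + gcd(13,4) + gcd(8,6) = 1+1+2 = 4.
Pick's theorem gives I = A − B/2 + 1 = 23 − 4/2 + 1 = 22, so the closed region contains I + B = 22 + 4 = 26 lattice points.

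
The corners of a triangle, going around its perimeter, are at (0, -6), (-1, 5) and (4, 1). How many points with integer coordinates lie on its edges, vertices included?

3

Summing gcd(|Δx|,|Δy|) over the edges gives the boundary count: gcd(1,11) + gcd(5,4) + gcd(4,7) = 1+1+1 = 3.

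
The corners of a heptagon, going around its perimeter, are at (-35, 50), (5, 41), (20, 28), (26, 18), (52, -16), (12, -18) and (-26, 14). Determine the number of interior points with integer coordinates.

2961

By the shoelace formula, twice the signed area is |((-35)·41 − 5·50) + (5·28 − 20·41) + (20·18 − 26·28) + (26·(-16) − 52·18) + (52·(-18) − 12·(-16)) + (12·14 − (-26)·(-18)) + ((-26)·50 − (-35)·14)| = 5939, so the area is 5939/2.
Along each edge there are gcd(|Δx|,|Δy|)+1 lattice points, so counting each shared vertex once the boundary has gcd(40,9) + gcd(15,13) + gcd(6,10) + gcd(26,34) + gcd(40,2) + gcd(38,32) + gcd(9,36) = 1+1+2+2+2+2+9 = 19.
By Pick's theorem A = I + B/2 − 1, so I = 5939/2 − 19/2 + 1 = 2961.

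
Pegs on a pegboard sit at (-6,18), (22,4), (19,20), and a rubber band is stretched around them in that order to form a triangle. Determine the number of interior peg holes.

By the shoelace formula, twice the signed area is |[(-6)·4 − 22·18] + [22·20 − 19·4] + [19·18 − (-6)·20]| = 406, so the area is 203.
Summing gcd(|Δx|,|Δy|) over the edges gives the boundary count: gcd(28,14) + gcd(3,16) + gcd(25,2) = 14+1+1 = 16.
Pick's theorem gives I = A − B/2 + 1 = 203 − 16/2 + 1 = 196.

196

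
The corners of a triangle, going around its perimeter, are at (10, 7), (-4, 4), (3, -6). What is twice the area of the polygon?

Using the shoelace formula, 2A = |[10·4 − (-4)·7] + [(-4)·(-6) − 3·4] + [3·7 − 10·(-6)]| = 161, so the area is 80.5.

161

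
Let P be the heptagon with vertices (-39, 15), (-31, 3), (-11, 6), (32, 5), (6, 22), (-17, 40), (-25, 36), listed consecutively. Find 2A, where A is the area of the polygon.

The shoelace formula gives twice the area as |[(-39)·3 − (-31)·15] + [(-31)·6 − (-11)·3] + [(-11)·5 − 32·6] + [32·22 − 6·5] + [6·40 − (-17)·22] + [(-17)·36 − (-25)·40] + [(-25)·15 − (-39)·36]| = 2653, so the area is 1326.5.

2653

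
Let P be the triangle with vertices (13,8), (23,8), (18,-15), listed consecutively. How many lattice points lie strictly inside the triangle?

By the shoelace formula, twice the signed area is |(13·8 − 23·8) + (23·(-15) − 18·8) + (18·8 − 13·(-15))| = 230, so the area is 115.
The number of boundary lattice points is Σ gcd(|Δx|,|Δy|) = gcd(10,0) + gcd(5,23) + gcd(5,23) = 10+1+1 = 12.
By Pick's theorem A = I + B/2 − 1, so I = 115 − 12/2 + 1 = 110.

110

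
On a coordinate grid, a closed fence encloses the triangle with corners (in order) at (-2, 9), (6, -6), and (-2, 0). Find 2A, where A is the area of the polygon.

By the shoelace formula, twice the signed area is |[(-2)·(-6) − 6·9] + [6·0 − (-2)·(-6)] + [(-2)·9 − (-2)·0]| = 72, so the area is 36.

72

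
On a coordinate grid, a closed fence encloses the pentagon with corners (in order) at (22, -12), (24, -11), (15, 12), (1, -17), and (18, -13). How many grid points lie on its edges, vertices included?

5

Summing gcd(|Δx|,|Δy|) over the edges gives the boundary count: gcd(2,1) + gcd(9,23) + gcd(14,29) + gcd(17,4) + gcd(4,1) = 1+1+1+1+1 = 5.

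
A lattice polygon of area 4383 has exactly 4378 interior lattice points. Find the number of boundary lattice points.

12

Pick's theorem gives A = I + B/2 − 1, so B = 2(A − I + 1) = 2(4383 − 4378 + 1) = 12.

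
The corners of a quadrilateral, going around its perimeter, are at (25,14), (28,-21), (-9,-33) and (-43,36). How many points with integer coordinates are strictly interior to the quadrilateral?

2636

The shoelace formula gives twice the area as |(25·(-21) − 28·14) + (28·(-33) − (-9)·(-21)) + ((-9)·36 − (-43)·(-33)) + ((-43)·14 − 25·36)| = 5275, so the area is 2637.5.
Along each edge there are gcd(|Δx|,|Δy|)+1 lattice points, so counting each shared vertex once the boundary has gcd(3,35) + gcd(37,12) + gcd(34,69) + gcd(68,22) = 1+1+1+2 = 5.
By Pick's theorem A = I + B/2 − 1, so I = 2637.5 − 5/2 + 1 = 2636.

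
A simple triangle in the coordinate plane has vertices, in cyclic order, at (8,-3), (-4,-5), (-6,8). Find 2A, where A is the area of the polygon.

Using the shoelace formula, 2A = |[8·(-5) − (-4)·(-3)] + [(-4)·8 − (-6)·(-5)] + [(-6)·(-3) − 8·8]| = 160, so the area is 80.

160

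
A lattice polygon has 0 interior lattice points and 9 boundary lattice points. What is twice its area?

7

By Pick's theorem, A = I + B/2 − 1 = 0 + 9/2 − 1 = 7/2.
Hence 2A = 7.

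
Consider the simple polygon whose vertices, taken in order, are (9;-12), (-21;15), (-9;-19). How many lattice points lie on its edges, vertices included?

6

Along each edge there are gcd(|Δx|,|Δy|)+1 lattice points, so counting each shared vertex once the boundary has gcd(30,27) + gcd(12,34) + gcd(18,7) = 3+2+1 = 6.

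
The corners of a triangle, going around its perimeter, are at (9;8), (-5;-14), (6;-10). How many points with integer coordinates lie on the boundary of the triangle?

Along each edge there are gcd(|Δx|,|Δy|)+1 lattice points, so counting each shared vertex once the boundary has gcd(14,22) + gcd(11,4) + gcd(3,18) = 2+1+3 = 6.

6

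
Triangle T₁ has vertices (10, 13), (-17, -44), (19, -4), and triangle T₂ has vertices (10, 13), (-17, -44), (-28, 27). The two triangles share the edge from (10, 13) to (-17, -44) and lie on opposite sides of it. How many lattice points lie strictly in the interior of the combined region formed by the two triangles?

The union is the simple quadrilateral with vertices (10, 13), (19, -4), (-17, -44), (-28, 27) in order.
The shoelace formula gives twice the area as |[10·(-4) − 19·13] + [19·(-44) − (-17)·(-4)] + [(-17)·27 − (-28)·(-44)] + [(-28)·13 − 10·27]| = 3516, so the area is 1758.
Summing gcd(|Δx|,|Δy|) over the edges gives the boundary count: gcd(9,17) + gcd(36,40) + gcd(11,71) + gcd(38,14) = 1+4+1+2 = 8.
By Pick's theorem I = A − B/2 + 1 = 1758 − 8/2 + 1 = 1755.

1755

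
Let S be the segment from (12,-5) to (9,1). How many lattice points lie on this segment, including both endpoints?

The number of lattice points on a segment between lattice points is gcd(|Δx|,|Δy|) + 1 = gcd(3,6) + 1 = 3 + 1 = 4.

4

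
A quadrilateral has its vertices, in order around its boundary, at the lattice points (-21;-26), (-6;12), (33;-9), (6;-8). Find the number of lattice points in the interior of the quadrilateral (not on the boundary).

636

By the shoelace formula, twice the signed area is |((-21)·12 − (-6)·(-26)) + ((-6)·(-9) − 33·12) + (33·(-8) − 6·(-9)) + (6·(-26) − (-21)·(-8))| = 1284, so the area is 642.
Summing gcd(|Δx|,|Δy|) over the edges gives the boundary count: gcd(15,38) + gcd(39,21) + gcd(27,1) + gcd(27,18) = 1+3+1+9 = 14.
Pick's theorem gives I = A − B/2 + 1 = 642 − 14/2 + 1 = 636.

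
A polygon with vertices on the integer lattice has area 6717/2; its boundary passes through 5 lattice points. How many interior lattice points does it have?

3357

Pick's theorem A = I + B/2 − 1 rearranges to I = A − B/2 + 1 = 6717/2 − 5/2 + 1 = 3357.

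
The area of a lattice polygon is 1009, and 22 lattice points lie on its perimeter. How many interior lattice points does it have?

999

From Pick's theorem, I = A − B/2 + 1 = 1009 − 22/2 + 1 = 999.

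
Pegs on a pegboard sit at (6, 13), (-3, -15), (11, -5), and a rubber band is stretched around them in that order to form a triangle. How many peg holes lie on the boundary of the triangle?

4

Summing gcd(|Δx|,|Δy|) over the edges gives the boundary count: gcd(9,28) + gcd(14,10) + gcd(5,18) = 1+2+1 = 4.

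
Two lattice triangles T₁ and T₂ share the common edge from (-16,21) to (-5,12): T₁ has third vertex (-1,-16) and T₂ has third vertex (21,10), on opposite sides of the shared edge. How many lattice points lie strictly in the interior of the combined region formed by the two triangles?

The union is the simple quadrilateral with vertices (-16,21), (-1,-16), (-5,12), (21,10) in order.
Using the shoelace formula, 2A = |((-16)·(-16) − (-1)·21) + ((-1)·12 − (-5)·(-16)) + ((-5)·10 − 21·12) + (21·21 − (-16)·10)| = 484, so the area is 242.
Summing gcd(|Δx|,|Δy|) over the edges gives the boundary count: gcd(15,37) + gcd(4,28) + gcd(26,2) + gcd(37,11) = 1+4+2+1 = 8.
By Pick's theorem I = A − B/2 + 1 = 242 − 8/2 + 1 = 239.

239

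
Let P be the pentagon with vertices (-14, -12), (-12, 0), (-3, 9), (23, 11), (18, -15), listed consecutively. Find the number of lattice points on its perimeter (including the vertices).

15

The number of boundary lattice points is Σ gcd(|Δx|,|Δy|) = gcd(2,12) + gcd(9,9) + gcd(26,2) + gcd(5,26) + gcd(32,3) = 2+9+2+1+1 = 15.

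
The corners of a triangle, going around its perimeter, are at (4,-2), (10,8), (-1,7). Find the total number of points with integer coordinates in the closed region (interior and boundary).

The shoelace formula gives twice the area as |[4·8 − 10·(-2)] + [10·7 − (-1)·8] + [(-1)·(-2) − 4·7]| = 104, so the area is 52.
Along each edge there are gcd(|Δx|,|Δy|)+1 lattice points, so counting each shared vertex once the boundary has gcd(6,10) + gcd(11,1) + gcd(5,9) = 2+1+1 = 4.
Pick's theorem gives I = A − B/2 + 1 = 52 − 4/2 + 1 = 51, so the closed region contains I + B = 51 + 4 = 55 lattice points.

55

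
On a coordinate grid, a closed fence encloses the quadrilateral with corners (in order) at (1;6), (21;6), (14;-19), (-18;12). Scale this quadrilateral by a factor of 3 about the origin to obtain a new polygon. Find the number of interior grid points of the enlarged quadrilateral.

4003

Using the shoelace formula, 2A = |(1·6 − 21·6) + (21·(-19) − 14·6) + (14·12 − (-18)·(-19)) + ((-18)·6 − 1·12)| = 897, so the area is 897/2.
Summing gcd(|Δx|,|Δy|) over the edges gives the boundary count: gcd(20,0) + gcd(7,25) + gcd(32,31) + gcd(19,6) = 20+1+1+1 = 23.
Scaling by 3 multiplies the area by 3² = 9 (so the new area is 8073/2) and multiplies the boundary lattice-point count by 3, giving 69.
By Pick's theorem, the interior count of the dilated polygon is 8073/2 − 69/2 + 1 = 4003.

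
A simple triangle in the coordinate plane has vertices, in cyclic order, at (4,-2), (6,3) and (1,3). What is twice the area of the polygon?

25

By the shoelace formula, twice the signed area is |(4·3 − 6·(-2)) + (6·3 − 1·3) + (1·(-2) − 4·3)| = 25, so the area is 12.5.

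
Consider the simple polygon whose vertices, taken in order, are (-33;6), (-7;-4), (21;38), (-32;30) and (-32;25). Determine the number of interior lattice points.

1305

The shoelace formula gives twice the area as |((-33)·(-4) − (-7)·6) + ((-7)·38 − 21·(-4)) + (21·30 − (-32)·38) + ((-32)·25 − (-32)·30) + ((-32)·6 − (-33)·25)| = 2631, so the area is 2631/2.
Along each edge there are gcd(|Δx|,|Δy|)+1 lattice points, so counting each shared vertex once the boundary has gcd(26,10) + gcd(28,42) + gcd(53,8) + gcd(0,5) + gcd(1,19) = 2+14+1+5+1 = 23.
Pick's theorem gives I = A − B/2 + 1 = 2631/2 − 23/2 + 1 = 1305.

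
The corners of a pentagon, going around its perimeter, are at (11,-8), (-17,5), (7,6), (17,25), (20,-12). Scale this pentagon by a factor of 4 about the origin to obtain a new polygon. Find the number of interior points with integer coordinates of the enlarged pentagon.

7007

By the shoelace formula, twice the signed area is |[11·5 − (-17)·(-8)] + [(-17)·6 − 7·5] + [7·25 − 17·6] + [17·(-12) − 20·25] + [20·(-8) − 11·(-12)]| = 877, so the area is 877/2.
Along each edge there are gcd(|Δx|,|Δy|)+1 lattice points, so counting each shared vertex once the boundary has gcd(28,13) + gcd(24,1) + gcd(10,19) + gcd(3,37) + gcd(9,4) = 1+1+1+1+1 = 5.
Scaling by 4 multiplies the area by 4² = 16 (so the new area is 7016) and multiplies the boundary lattice-point count by 4, giving 20.
By Pick's theorem, the interior count of the dilated polygon is 7016 − 20/2 + 1 = 7007.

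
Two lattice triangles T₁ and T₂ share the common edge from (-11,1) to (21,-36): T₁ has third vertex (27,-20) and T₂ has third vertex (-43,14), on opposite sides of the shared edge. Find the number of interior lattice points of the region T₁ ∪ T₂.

749

The union is the simple quadrilateral with vertices (-11,1), (27,-20), (21,-36), (-43,14) in order.
By the shoelace formula, twice the signed area is |((-11)·(-20) − 27·1) + (27·(-36) − 21·(-20)) + (21·14 − (-43)·(-36)) + ((-43)·1 − (-11)·14)| = 1502, so the area is 751.
The number of boundary lattice points is Σ gcd(|Δx|,|Δy|) = gcd(38,21) + gcd(6,16) + gcd(64,50) + gcd(32,13) = 1+2+2+1 = 6.
By Pick's theorem I = A − B/2 + 1 = 751 − 6/2 + 1 = 749.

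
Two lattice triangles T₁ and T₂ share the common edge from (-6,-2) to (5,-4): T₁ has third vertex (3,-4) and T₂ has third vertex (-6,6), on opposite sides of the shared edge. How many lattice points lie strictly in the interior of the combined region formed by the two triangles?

41

The union is the simple quadrilateral with vertices (-6,-2), (3,-4), (5,-4), (-6,6) in order.
The shoelace formula gives twice the area as |((-6)·(-4) − 3·(-2)) + (3·(-4) − 5·(-4)) + (5·6 − (-6)·(-4)) + ((-6)·(-2) − (-6)·6)| = 92, so the area is 46.
Summing gcd(|Δx|,|Δy|) over the edges gives the boundary count: gcd(9,2) + gcd(2,0) + gcd(11,10) + gcd(0,8) = 1+2+1+8 = 12.
By Pick's theorem I = A − B/2 + 1 = 46 − 12/2 + 1 = 41.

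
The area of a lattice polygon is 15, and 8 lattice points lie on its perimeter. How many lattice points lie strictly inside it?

Pick's theorem A = I + B/2 − 1 rearranges to I = A − B/2 + 1 = 15 − 8/2 + 1 = 12.

12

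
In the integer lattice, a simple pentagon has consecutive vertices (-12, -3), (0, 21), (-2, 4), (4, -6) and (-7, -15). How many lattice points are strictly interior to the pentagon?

230

Using the shoelace formula, 2A = |[(-12)·21 − 0·(-3)] + [0·4 − (-2)·21] + [(-2)·(-6) − 4·4] + [4·(-15) − (-7)·(-6)] + [(-7)·(-3) − (-12)·(-15)]| = 475, so the area is 237.5.
Along each edge there are gcd(|Δx|,|Δy|)+1 lattice points, so counting each shared vertex once the boundary has gcd(12,24) + gcd(2,17) + gcd(6,10) + gcd(11,9) + gcd(5,12) = 12+1+2+1+1 = 17.
Pick's theorem gives I = A − B/2 + 1 = 237.5 − 17/2 + 1 = 230.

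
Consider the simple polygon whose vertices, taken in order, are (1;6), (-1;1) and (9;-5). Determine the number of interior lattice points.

30

Using the shoelace formula, 2A = |(1·1 − (-1)·6) + ((-1)·(-5) − 9·1) + (9·6 − 1·(-5))| = 62, so the area is 31.
Summing gcd(|Δx|,|Δy|) over the edges gives the boundary count: gcd(2,5) + gcd(10,6) + gcd(8,11) = 1+2+1 = 4.
By Pick's theorem A = I + B/2 − 1, so I = 31 − 4/2 + 1 = 30.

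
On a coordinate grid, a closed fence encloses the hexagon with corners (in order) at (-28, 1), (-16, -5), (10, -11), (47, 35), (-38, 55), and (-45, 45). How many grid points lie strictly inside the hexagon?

The shoelace formula gives twice the area as |[(-28)·(-5) − (-16)·1] + [(-16)·(-11) − 10·(-5)] + [10·35 − 47·(-11)] + [47·55 − (-38)·35] + [(-38)·45 − (-45)·55] + [(-45)·1 − (-28)·45]| = 7144, so the area is 3572.
Along each edge there are gcd(|Δx|,|Δy|)+1 lattice points, so counting each shared vertex once the boundary has gcd(12,6) + gcd(26,6) + gcd(37,46) + gcd(85,20) + gcd(7,10) + gcd(17,44) = 6+2+1+5+1+1 = 16.
Pick's theorem gives I = A − B/2 + 1 = 3572 − 16/2 + 1 = 3565.

3565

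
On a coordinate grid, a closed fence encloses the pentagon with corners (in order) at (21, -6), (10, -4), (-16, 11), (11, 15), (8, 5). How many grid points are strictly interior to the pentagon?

277

Using the shoelace formula, 2A = |[21·(-4) − 10·(-6)] + [10·11 − (-16)·(-4)] + [(-16)·15 − 11·11] + [11·5 − 8·15] + [8·(-6) − 21·5]| = 557, so the area is 557/2.
The number of boundary lattice points is Σ gcd(|Δx|,|Δy|) = gcd(11,2) + gcd(26,15) + gcd(27,4) + gcd(3,10) + gcd(13,11) = 1+1+1+1+1 = 5.
Pick's theorem gives I = A − B/2 + 1 = 557/2 − 5/2 + 1 = 277.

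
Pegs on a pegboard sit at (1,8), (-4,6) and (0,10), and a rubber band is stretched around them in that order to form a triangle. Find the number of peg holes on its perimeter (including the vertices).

6

Summing gcd(|Δx|,|Δy|) over the edges gives the boundary count: gcd(5,2) + gcd(4,4) + gcd(1,2) = 1+4+1 = 6.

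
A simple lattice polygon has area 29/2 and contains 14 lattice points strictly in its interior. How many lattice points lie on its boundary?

3

Pick's theorem gives A = I + B/2 − 1, so B = 2(A − I + 1) = 2(29/2 − 14 + 1) = 3.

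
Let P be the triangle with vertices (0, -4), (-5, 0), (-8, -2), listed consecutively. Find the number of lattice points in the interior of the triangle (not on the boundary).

10

The shoelace formula gives twice the area as |[0·0 − (-5)·(-4)] + [(-5)·(-2) − (-8)·0] + [(-8)·(-4) − 0·(-2)]| = 22, so the area is 11.
Along each edge there are gcd(|Δx|,|Δy|)+1 lattice points, so counting each shared vertex once the boundary has gcd(5,4) + gcd(3,2) + gcd(8,2) = 1+1+2 = 4.
Pick's theorem gives I = A − B/2 + 1 = 11 − 4/2 + 1 = 10.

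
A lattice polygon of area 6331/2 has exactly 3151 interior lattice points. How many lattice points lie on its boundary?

31

Pick's theorem gives A = I + B/2 − 1, so B = 2(A − I + 1) = 2(6331/2 − 3151 + 1) = 31.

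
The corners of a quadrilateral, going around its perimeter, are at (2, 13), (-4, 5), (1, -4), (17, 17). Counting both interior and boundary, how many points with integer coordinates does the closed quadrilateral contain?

176

The shoelace formula gives twice the area as |[2·5 − (-4)·13] + [(-4)·(-4) − 1·5] + [1·17 − 17·(-4)] + [17·13 − 2·17]| = 345, so the area is 172.5.
Along each edge there are gcd(|Δx|,|Δy|)+1 lattice points, so counting each shared vertex once the boundary has gcd(6,8) + gcd(5,9) + gcd(16,21) + gcd(15,4) = 2+1+1+1 = 5.
Pick's theorem gives I = A − B/2 + 1 = 172.5 − 5/2 + 1 = 171, so the closed region contains I + B = 171 + 5 = 176 lattice points.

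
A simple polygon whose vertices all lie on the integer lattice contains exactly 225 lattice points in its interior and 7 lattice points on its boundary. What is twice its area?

By Pick's theorem, A = I + B/2 − 1 = 225 + 7/2 − 1 = 455/2.
Hence 2A = 455.

455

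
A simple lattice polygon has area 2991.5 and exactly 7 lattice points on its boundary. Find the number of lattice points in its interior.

From Pick's theorem, I = A − B/2 + 1 = 2991.5 − 7/2 + 1 = 2989.

2989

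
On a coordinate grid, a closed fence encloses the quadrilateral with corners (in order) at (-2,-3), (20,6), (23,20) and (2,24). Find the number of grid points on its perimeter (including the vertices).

The number of boundary lattice points is Σ gcd(|Δx|,|Δy|) = gcd(22,9) + gcd(3,14) + gcd(21,4) + gcd(4,27) = 1+1+1+1 = 4.

4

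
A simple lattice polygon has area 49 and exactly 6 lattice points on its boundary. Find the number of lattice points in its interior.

47

Pick's theorem A = I + B/2 − 1 rearranges to I = A − B/2 + 1 = 49 − 6/2 + 1 = 47.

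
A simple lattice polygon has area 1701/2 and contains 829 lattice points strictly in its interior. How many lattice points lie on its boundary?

45

Pick's theorem gives A = I + B/2 − 1, so B = 2(A − I + 1) = 2(1701/2 − 829 + 1) = 45.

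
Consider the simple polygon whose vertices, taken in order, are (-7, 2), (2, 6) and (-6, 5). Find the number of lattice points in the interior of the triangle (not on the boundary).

11

The shoelace formula gives twice the area as |((-7)·6 − 2·2) + (2·5 − (-6)·6) + ((-6)·2 − (-7)·5)| = 23, so the area is 23/2.
The number of boundary lattice points is Σ gcd(|Δx|,|Δy|) = gcd(9,4) + gcd(8,1) + gcd(1,3) = 1+1+1 = 3.
Pick's theorem gives I = A − B/2 + 1 = 23/2 − 3/2 + 1 = 11.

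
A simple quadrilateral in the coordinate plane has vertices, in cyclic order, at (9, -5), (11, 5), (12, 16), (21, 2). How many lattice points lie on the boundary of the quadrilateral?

5

Summing gcd(|Δx|,|Δy|) over the edges gives the boundary count: gcd(2,10) + gcd(1,11) + gcd(9,14) + gcd(12,7) = 2+1+1+1 = 5.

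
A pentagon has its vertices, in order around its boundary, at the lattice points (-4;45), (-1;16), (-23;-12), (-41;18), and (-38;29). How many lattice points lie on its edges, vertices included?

The number of boundary lattice points is Σ gcd(|Δx|,|Δy|) = gcd(3,29) + gcd(22,28) + gcd(18,30) + gcd(3,11) + gcd(34,16) = 1+2+6+1+2 = 12.

12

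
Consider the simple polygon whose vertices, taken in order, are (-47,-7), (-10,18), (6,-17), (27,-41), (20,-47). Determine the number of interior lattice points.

The shoelace formula gives twice the area as |((-47)·18 − (-10)·(-7)) + ((-10)·(-17) − 6·18) + (6·(-41) − 27·(-17)) + (27·(-47) − 20·(-41)) + (20·(-7) − (-47)·(-47))| = 3439, so the area is 3439/2.
Along each edge there are gcd(|Δx|,|Δy|)+1 lattice points, so counting each shared vertex once the boundary has gcd(37,25) + gcd(16,35) + gcd(21,24) + gcd(7,6) + gcd(67,40) = 1+1+3+1+1 = 7.
By Pick's theorem A = I + B/2 − 1, so I = 3439/2 − 7/2 + 1 = 1717.

1717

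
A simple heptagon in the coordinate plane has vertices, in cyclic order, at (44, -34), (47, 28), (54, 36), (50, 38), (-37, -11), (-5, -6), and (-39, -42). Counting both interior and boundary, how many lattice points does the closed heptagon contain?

3723

The shoelace formula gives twice the area as |(44·28 − 47·(-34)) + (47·36 − 54·28) + (54·38 − 50·36) + (50·(-11) − (-37)·38) + ((-37)·(-6) − (-5)·(-11)) + ((-5)·(-42) − (-39)·(-6)) + ((-39)·(-34) − 44·(-42))| = 7435, so the area is 7435/2.
Along each edge there are gcd(|Δx|,|Δy|)+1 lattice points, so counting each shared vertex once the boundary has gcd(3,62) + gcd(7,8) + gcd(4,2) + gcd(87,49) + gcd(32,5) + gcd(34,36) + gcd(83,8) = 1+1+2+1+1+2+1 = 9.
Pick's theorem gives I = A − B/2 + 1 = 7435/2 − 9/2 + 1 = 3714, so the closed region contains I + B = 3714 + 9 = 3723 lattice points.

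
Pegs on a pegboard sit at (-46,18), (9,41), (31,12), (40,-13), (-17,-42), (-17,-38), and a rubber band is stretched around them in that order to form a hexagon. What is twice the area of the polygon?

8117

By the shoelace formula, twice the signed area is |((-46)·41 − 9·18) + (9·12 − 31·41) + (31·(-13) − 40·12) + (40·(-42) − (-17)·(-13)) + ((-17)·(-38) − (-17)·(-42)) + ((-17)·18 − (-46)·(-38))| = 8117, so the area is 4058.5.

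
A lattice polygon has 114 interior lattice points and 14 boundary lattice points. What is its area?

By Pick's theorem, A = I + B/2 − 1 = 114 + 14/2 − 1 = 120.

120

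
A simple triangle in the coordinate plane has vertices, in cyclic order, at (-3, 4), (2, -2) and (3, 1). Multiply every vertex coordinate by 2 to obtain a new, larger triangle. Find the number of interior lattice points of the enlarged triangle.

38

The shoelace formula gives twice the area as |[(-3)·(-2) − 2·4] + [2·1 − 3·(-2)] + [3·4 − (-3)·1]| = 21, so the area is 21/2.
Along each edge there are gcd(|Δx|,|Δy|)+1 lattice points, so counting each shared vertex once the boundary has gcd(5,6) + gcd(1,3) + gcd(6,3) = 1+1+3 = 5.
Scaling by 2 multiplies the area by 2² = 4 (so the new area is 42) and multiplies the boundary lattice-point count by 2, giving 10.
By Pick's theorem, the interior count of the dilated polygon is 42 − 10/2 + 1 = 38.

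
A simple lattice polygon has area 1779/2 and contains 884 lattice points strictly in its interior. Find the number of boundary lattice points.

Pick's theorem gives A = I + B/2 − 1, so B = 2(A − I + 1) = 2(1779/2 − 884 + 1) = 13.

13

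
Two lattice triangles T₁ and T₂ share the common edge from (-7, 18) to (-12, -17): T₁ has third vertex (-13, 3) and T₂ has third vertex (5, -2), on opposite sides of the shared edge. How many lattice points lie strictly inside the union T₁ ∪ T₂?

324

The union is the simple quadrilateral with vertices (-7, 18), (-13, 3), (-12, -17), (5, -2) in order.
The shoelace formula gives twice the area as |[(-7)·3 − (-13)·18] + [(-13)·(-17) − (-12)·3] + [(-12)·(-2) − 5·(-17)] + [5·18 − (-7)·(-2)]| = 655, so the area is 327.5.
The number of boundary lattice points is Σ gcd(|Δx|,|Δy|) = gcd(6,15) + gcd(1,20) + gcd(17,15) + gcd(12,20) = 3+1+1+4 = 9.
By Pick's theorem I = A − B/2 + 1 = 327.5 − 9/2 + 1 = 324.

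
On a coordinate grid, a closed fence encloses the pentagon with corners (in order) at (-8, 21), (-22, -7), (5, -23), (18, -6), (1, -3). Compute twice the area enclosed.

By the shoelace formula, twice the signed area is |[(-8)·(-7) − (-22)·21] + [(-22)·(-23) − 5·(-7)] + [5·(-6) − 18·(-23)] + [18·(-3) − 1·(-6)] + [1·21 − (-8)·(-3)]| = 1392, so the area is 696.

1392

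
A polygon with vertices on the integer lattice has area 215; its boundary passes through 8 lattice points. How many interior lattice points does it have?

Pick's theorem A = I + B/2 − 1 rearranges to I = A − B/2 + 1 = 215 − 8/2 + 1 = 212.

212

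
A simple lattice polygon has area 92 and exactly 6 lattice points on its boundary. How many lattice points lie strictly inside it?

Pick's theorem A = I + B/2 − 1 rearranges to I = A − B/2 + 1 = 92 − 6/2 + 1 = 90.

90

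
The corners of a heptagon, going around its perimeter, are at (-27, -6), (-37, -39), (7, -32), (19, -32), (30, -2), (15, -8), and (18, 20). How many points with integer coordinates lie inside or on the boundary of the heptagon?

The shoelace formula gives twice the area as |((-27)·(-39) − (-37)·(-6)) + ((-37)·(-32) − 7·(-39)) + (7·(-32) − 19·(-32)) + (19·(-2) − 30·(-32)) + (30·(-8) − 15·(-2)) + (15·20 − 18·(-8)) + (18·(-6) − (-27)·20)| = 4260, so the area is 2130.
The number of boundary lattice points is Σ gcd(|Δx|,|Δy|) = gcd(10,33) + gcd(44,7) + gcd(12,0) + gcd(11,30) + gcd(15,6) + gcd(3,28) + gcd(45,26) = 1+1+12+1+3+1+1 = 20.
Pick's theorem gives I = A − B/2 + 1 = 2130 − 20/2 + 1 = 2121, so the closed region contains I + B = 2121 + 20 = 2141 lattice points.

2141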